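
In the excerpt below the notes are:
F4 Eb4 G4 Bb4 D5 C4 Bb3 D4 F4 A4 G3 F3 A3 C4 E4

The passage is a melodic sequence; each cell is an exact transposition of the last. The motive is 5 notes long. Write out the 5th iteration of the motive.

The 5-note cells begin on F4, C4, G3 — each down a 4th from the last.
Continuing the starts: D3 → A2.
From A2 the exact shape gives A2 G2 B2 D3 F#3.

A2 G2 B2 D3 F#3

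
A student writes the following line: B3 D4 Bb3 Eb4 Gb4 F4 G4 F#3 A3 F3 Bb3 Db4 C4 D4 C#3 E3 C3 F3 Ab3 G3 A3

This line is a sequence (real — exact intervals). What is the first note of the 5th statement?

D#2

Unit = 7 notes; the statements start on B3, F#3, C#3, moving down a 4th each time.
Continuing: G#2 → D#2. Statement 5 starts on D#2.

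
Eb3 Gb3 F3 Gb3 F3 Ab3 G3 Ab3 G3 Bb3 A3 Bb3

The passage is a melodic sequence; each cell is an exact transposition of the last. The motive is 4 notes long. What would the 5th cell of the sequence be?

B3 D4 C#4 D4

Taking 4-note groups, the heads are Eb3, F3, G3: the pattern moves up a 2nd.
Continuing the starts: A3 → B3.
So cell 5 is B3 D4 C#4 D4.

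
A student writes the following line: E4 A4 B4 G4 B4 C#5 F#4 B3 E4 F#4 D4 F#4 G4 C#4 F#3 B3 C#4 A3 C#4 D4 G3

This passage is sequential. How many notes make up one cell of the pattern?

Try groups of 7 (3 cells in 21 notes):
E4 A4 B4 G4 B4 C#5 F#4 | B3 E4 F#4 D4 F#4 G4 C#4 | F#3 B3 C#4 A3 C#4 D4 G3
Each cell is the previous one down a 4th — so the unit is 7 notes.

7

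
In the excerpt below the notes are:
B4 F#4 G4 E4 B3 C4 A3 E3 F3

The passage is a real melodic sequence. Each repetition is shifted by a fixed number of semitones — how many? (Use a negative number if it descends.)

-7

Taking 3-note groups, the heads are B4, E4, A3: the pattern moves down a 5th.
B4 to E4 spans -7 semitones.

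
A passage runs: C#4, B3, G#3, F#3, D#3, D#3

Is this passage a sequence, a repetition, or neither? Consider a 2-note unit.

neither

Note 2 of cell 3 is D#3; if this were a sequence it would be C#3. No unit length gives a consistent transposition pattern.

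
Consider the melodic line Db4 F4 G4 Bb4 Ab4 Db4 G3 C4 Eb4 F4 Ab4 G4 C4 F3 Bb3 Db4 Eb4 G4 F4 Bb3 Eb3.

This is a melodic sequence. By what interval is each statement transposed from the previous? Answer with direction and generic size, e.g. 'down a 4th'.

Taking 7-note groups, the heads are Db4, C4, Bb3: the pattern moves down a 2nd.
Db4 to C4 is down a 2nd.

down a 2nd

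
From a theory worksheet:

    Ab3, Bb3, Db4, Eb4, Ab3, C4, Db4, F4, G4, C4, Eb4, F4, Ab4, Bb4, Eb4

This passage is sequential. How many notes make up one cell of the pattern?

There are 15 notes; a 5-note unit gives 3 cells:
Ab3 Bb3 Db4 Eb4 Ab3 | C4 Db4 F4 G4 C4 | Eb4 F4 Ab4 Bb4 Eb4
Every group is a transposition up a 3rd of the one before; no shorter unit works.

5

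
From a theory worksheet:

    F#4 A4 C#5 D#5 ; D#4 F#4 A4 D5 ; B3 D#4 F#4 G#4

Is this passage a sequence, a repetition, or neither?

neither

Note 4 of cell 2 is D5; if this were a sequence it would be B4. No unit length gives a consistent transposition pattern.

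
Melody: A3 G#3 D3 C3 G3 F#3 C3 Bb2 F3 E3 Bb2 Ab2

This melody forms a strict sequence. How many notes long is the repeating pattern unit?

12 notes total. Splitting into 3 groups of 4:
A3 G#3 D3 C3 | G3 F#3 C3 Bb2 | F3 E3 Bb2 Ab2
That's a consistent down a 2nd shift per cell, and no other grouping gives one.

4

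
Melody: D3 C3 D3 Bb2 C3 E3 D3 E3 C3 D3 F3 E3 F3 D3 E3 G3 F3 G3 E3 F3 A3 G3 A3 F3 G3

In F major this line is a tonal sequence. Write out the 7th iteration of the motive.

C4 Bb3 C4 A3 Bb3

The 5-note cells begin on D3, E3, F3, G3, A3 — each up a 2nd from the last.
Extending up a 2nd: Bb3 → C4.
So cell 7 is C4 Bb3 C4 A3 Bb3.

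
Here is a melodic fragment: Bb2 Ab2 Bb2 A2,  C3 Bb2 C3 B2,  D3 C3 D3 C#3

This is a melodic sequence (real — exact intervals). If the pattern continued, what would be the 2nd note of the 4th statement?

With 4-note cells, note 2 of each statement runs Ab2, Bb2, C3.
Each moves up a 2nd; the next is D3.

D3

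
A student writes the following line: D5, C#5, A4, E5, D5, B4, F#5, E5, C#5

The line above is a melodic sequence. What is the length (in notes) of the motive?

3

There are 9 notes; a 3-note unit gives 3 cells:
D5 C#5 A4 | E5 D5 B4 | F#5 E5 C#5
That's a consistent up a 2nd shift per cell, and no other grouping gives one.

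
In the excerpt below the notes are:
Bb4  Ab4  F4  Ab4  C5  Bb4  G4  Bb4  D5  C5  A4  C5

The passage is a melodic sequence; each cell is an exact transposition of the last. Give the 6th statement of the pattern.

Unit = 4 notes; the statements start on Bb4, C5, D5, moving up a 2nd each time.
Extending up a 2nd: E5 → F#5 → G#5.
Statement 6 starts on G#5 and keeps the same exact contour: G#5 F#5 D#5 F#5.

G#5 F#5 D#5 F#5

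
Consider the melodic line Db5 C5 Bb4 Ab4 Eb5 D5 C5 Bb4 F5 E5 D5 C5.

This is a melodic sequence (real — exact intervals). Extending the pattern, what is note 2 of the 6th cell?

A#5

With 4-note cells, note 2 of each statement runs C5, D5, E5.
Extending up a 2nd: F#5 → G#5 → A#5.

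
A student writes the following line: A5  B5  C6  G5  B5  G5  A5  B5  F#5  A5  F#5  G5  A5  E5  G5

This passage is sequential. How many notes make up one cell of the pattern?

15 notes total. Splitting into 3 groups of 5:
A5 B5 C6 G5 B5 | G5 A5 B5 F#5 A5 | F#5 G5 A5 E5 G5
Every group is a transposition down a 2nd of the one before; no shorter unit works.

5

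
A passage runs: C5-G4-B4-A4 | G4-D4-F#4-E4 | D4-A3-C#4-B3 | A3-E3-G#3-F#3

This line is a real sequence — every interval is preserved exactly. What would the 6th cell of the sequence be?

B2 F#2 A#2 G#2

With a 4-note motive the entries are C5, G4, D4, A3, each down a 4th from the previous.
Extending down a 4th: E3 → B2.
So cell 6 is B2 F#2 A#2 G#2.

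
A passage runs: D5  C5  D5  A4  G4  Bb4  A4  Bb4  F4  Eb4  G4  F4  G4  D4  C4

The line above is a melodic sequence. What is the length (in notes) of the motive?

There are 15 notes; a 5-note unit gives 3 cells:
D5 C5 D5 A4 G4 | Bb4 A4 Bb4 F4 Eb4 | G4 F4 G4 D4 C4
That's a consistent down a 3rd shift per cell, and no other grouping gives one.

5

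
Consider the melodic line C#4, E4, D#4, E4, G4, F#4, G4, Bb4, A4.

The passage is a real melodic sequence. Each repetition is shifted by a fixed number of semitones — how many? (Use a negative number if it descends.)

3

Taking 3-note groups, the heads are C#4, E4, G4: the pattern moves up a 3rd.
C#4→E4 is 64 − 61 = 3 semitones.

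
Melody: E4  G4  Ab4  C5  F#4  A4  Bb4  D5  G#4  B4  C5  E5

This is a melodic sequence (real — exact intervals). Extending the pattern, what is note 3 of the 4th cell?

D5

With 4-note cells, note 3 of each statement runs Ab4, Bb4, C5.
One more up a 2nd gives D5.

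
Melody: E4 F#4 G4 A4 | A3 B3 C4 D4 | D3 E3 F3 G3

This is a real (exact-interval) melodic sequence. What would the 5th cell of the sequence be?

The 4-note cells begin on E4, A3, D3 — each down a 5th from the last.
Continuing the starts: G2 → C2.
Statement 5 starts on C2 and keeps the same exact contour: C2 D2 Eb2 F2.

C2 D2 Eb2 F2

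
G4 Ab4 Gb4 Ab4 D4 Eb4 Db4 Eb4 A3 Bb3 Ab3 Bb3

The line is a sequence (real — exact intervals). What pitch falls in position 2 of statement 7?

Grouping in 4s, the 2nd note of each cell is Ab4, Eb4, Bb3.
Carrying that down a 4th forward: F3 → C3 → G2 → D2.

D2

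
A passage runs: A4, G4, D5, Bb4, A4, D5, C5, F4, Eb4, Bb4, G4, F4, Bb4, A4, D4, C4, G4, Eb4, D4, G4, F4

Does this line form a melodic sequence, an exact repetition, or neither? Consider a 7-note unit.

sequence

Each 7-note cell is the previous one transposed down a 3rd.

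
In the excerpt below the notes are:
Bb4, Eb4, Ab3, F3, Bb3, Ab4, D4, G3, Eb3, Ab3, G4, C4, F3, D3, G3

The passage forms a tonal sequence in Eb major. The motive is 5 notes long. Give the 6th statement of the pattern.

Unit = 5 notes; the statements start on Bb4, Ab4, G4, moving down a 2nd each time.
Carrying on: F4 → Eb4 → D4.
So cell 6 is D4 G3 C3 Ab2 D3.

D4 G3 C3 Ab2 D3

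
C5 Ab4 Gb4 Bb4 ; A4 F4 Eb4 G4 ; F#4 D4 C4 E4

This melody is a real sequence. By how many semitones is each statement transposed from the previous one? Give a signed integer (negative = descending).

Unit = 4 notes; the statements start on C5, A4, F#4, moving down a 3rd each time.
Counting half-steps from C5 to A4: -3.

-3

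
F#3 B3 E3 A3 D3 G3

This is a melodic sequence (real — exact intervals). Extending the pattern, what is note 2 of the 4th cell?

With 2-note cells, note 2 of each statement runs B3, A3, G3.
Each moves down a 2nd; the next is F3.

F3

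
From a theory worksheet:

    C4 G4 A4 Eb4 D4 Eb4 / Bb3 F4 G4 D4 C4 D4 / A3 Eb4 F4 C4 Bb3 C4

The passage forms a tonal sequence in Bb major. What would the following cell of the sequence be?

G3 D4 Eb4 Bb3 A3 Bb3

With a 6-note motive the entries are C4, Bb3, A3, each down a 2nd from the previous.
From G3 the diatonic shape gives G3 D4 Eb4 Bb3 A3 Bb3.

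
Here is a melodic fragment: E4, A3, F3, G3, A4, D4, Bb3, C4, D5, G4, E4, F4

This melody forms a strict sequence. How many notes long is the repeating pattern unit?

4

There are 12 notes; a 4-note unit gives 3 cells:
E4 A3 F3 G3 | A4 D4 Bb3 C4 | D5 G4 E4 F4
Every group is a transposition up a 4th of the one before; no shorter unit works.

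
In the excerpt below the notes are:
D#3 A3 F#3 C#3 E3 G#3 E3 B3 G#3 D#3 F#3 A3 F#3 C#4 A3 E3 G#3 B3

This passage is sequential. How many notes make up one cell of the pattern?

6

There are 18 notes; a 6-note unit gives 3 cells:
D#3 A3 F#3 C#3 E3 G#3 | E3 B3 G#3 D#3 F#3 A3 | F#3 C#4 A3 E3 G#3 B3
That's a consistent up a 2nd shift per cell, and no other grouping gives one.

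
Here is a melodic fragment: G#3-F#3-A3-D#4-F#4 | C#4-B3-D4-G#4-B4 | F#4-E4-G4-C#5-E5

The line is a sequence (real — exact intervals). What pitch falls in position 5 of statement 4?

A5

The unit is 5 notes. Position-5 pitches of the 3 shown cells: F#4, B4, E5.
From E5, up a 4th gives A5.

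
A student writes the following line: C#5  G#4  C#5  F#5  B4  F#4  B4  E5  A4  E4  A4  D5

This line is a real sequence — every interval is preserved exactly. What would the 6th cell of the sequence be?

The 4-note cells begin on C#5, B4, A4 — each down a 2nd from the last.
Continuing the starts: G4 → F4 → Eb4.
So cell 6 is Eb4 Bb3 Eb4 Ab4.

Eb4 Bb3 Eb4 Ab4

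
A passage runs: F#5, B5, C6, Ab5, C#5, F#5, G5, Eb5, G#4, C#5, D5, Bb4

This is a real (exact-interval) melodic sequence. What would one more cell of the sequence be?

Unit = 4 notes; the statements start on F#5, C#5, G#4, moving down a 4th each time.
Statement 4 starts on D#4 and keeps the same exact contour: D#4 G#4 A4 F4.

D#4 G#4 A4 F4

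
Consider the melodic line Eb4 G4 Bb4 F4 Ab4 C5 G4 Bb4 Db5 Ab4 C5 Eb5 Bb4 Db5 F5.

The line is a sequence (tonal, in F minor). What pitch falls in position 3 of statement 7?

Ab5

With 3-note cells, note 3 of each statement runs Bb4, C5, Db5, Eb5, F5.
Each moves up a 2nd. Continuing: G5 → Ab5.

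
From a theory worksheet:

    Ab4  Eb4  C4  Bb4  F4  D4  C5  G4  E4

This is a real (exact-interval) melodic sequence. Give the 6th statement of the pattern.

F#5 C#5 A#4

The 3-note cells begin on Ab4, Bb4, C5 — each up a 2nd from the last.
Carrying on: D5 → E5 → F#5.
From F#5 the exact shape gives F#5 C#5 A#4.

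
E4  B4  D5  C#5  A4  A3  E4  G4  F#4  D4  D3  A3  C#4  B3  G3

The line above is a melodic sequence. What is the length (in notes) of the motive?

15 notes total. Splitting into 3 groups of 5:
E4 B4 D5 C#5 A4 | A3 E4 G4 F#4 D4 | D3 A3 C#4 B3 G3
Every group is a transposition down a 5th of the one before; no shorter unit works.

5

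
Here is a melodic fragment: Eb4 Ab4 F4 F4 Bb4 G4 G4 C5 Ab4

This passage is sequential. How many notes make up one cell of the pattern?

3

There are 9 notes; a 3-note unit gives 3 cells:
Eb4 Ab4 F4 | F4 Bb4 G4 | G4 C5 Ab4
Every group is a transposition up a 2nd of the one before; no shorter unit works.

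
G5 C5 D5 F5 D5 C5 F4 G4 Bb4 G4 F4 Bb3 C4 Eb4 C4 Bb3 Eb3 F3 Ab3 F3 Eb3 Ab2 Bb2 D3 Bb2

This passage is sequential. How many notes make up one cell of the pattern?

There are 25 notes; a 5-note unit gives 5 cells:
G5 C5 D5 F5 D5 | C5 F4 G4 Bb4 G4 | F4 Bb3 C4 Eb4 C4 | Bb3 Eb3 F3 Ab3 F3 | Eb3 Ab2 Bb2 D3 Bb2
That's a consistent down a 5th shift per cell, and no other grouping gives one.

5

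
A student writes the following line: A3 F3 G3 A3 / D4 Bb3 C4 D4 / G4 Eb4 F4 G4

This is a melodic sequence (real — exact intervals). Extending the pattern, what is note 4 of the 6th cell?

Grouping in 4s, the 4th note of each cell is A3, D4, G4.
Each moves up a 4th. Continuing: C5 → F5 → Bb5.

Bb5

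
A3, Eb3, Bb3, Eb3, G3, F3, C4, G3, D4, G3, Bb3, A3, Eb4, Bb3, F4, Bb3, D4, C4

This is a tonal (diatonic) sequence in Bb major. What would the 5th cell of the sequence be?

Bb4 F4 C5 F4 A4 G4

With a 6-note motive the entries are A3, C4, Eb4, each up a 3rd from the previous.
Continuing the starts: G4 → Bb4.
From Bb4 the diatonic shape gives Bb4 F4 C5 F4 A4 G4.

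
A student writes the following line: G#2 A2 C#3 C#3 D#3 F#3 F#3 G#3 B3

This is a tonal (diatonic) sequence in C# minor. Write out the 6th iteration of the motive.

Taking 3-note groups, the heads are G#2, C#3, F#3: the pattern moves up a 4th.
Extending up a 4th: B3 → E4 → A4.
From A4 the diatonic shape gives A4 B4 D#5.

A4 B4 D#5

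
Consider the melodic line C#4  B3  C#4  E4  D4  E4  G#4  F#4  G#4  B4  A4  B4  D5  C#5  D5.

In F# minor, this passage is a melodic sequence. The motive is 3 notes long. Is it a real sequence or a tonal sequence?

Every note is diatonic to F# minor.
Cell 1 has -2 semitones from note 1 to 2, but cell 5 has -1 — the interval quality changes while the contour stays the same, which is the hallmark of a tonal sequence.

tonal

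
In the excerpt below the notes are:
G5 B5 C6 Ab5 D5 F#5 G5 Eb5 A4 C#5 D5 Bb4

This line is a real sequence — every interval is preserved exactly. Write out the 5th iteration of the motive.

The 4-note cells begin on G5, D5, A4 — each down a 4th from the last.
Continuing the starts: E4 → B3.
From B3 the exact shape gives B3 D#4 E4 C4.

B3 D#4 E4 C4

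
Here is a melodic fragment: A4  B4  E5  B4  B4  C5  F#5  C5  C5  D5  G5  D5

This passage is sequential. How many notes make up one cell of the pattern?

4

There are 12 notes; a 4-note unit gives 3 cells:
A4 B4 E5 B4 | B4 C5 F#5 C5 | C5 D5 G5 D5
Each cell is the previous one up a 2nd — so the unit is 4 notes.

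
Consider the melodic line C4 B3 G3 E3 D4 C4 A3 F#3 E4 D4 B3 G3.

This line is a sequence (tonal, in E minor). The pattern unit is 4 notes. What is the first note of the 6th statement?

A4

The 4-note cells begin on C4, D4, E4 — each up a 2nd from the last.
Extending the heads up a 2nd: F#4 → G4 → A4.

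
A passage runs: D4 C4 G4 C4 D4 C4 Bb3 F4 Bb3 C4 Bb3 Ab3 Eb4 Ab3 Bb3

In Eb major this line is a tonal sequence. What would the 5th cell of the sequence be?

Taking 5-note groups, the heads are D4, C4, Bb3: the pattern moves down a 2nd.
Extending down a 2nd: Ab3 → G3.
From G3 the diatonic shape gives G3 F3 C4 F3 G3.

G3 F3 C4 F3 G3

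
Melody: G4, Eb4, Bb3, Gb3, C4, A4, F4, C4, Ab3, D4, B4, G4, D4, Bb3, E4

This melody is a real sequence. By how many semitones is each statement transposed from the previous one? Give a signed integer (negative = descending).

2

With a 5-note motive the entries are G4, A4, B4, each up a 2nd from the previous.
G4 to A4 spans +2 semitones.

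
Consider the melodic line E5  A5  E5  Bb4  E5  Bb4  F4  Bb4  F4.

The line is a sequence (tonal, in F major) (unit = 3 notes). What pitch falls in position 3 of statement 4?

C4

The unit is 3 notes. Position-3 pitches of the 3 shown cells: E5, Bb4, F4.
One more down a 4th gives C4.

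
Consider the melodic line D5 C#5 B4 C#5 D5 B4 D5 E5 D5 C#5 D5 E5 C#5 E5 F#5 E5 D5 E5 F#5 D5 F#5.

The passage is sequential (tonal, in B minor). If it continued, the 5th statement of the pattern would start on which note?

The 7-note cells begin on D5, E5, F#5 — each up a 2nd from the last.
Extending the heads up a 2nd: G5 → A5.

A5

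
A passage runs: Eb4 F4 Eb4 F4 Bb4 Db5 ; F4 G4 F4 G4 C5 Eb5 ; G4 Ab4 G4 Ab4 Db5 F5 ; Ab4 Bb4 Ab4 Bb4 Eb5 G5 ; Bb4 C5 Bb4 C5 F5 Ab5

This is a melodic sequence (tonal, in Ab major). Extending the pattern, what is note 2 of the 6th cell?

The unit is 6 notes. Position-2 pitches of the 5 shown cells: F4, G4, Ab4, Bb4, C5.
Each moves up a 2nd; the next is Db5.

Db5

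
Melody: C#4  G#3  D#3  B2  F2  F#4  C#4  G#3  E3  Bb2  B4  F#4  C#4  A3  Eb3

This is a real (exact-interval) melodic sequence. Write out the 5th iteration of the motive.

The 5-note cells begin on C#4, F#4, B4 — each up a 4th from the last.
Extending up a 4th: E5 → A5.
Statement 5 starts on A5 and keeps the same exact contour: A5 E5 B4 G4 Db4.

A5 E5 B4 G4 Db4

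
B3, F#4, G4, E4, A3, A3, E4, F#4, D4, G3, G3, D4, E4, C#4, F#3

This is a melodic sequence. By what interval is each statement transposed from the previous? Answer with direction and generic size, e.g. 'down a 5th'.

down a 2nd

With a 5-note motive the entries are B3, A3, G3, each down a 2nd from the previous.
B3 to A3 is down a 2nd.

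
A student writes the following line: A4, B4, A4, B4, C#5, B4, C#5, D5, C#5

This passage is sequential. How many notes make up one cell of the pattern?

3

Try groups of 3 (3 cells in 9 notes):
A4 B4 A4 | B4 C#5 B4 | C#5 D5 C#5
Each cell is the previous one up a 2nd — so the unit is 3 notes.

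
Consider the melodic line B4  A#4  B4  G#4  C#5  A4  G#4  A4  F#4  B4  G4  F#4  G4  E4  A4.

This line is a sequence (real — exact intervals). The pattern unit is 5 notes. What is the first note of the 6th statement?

The 5-note cells begin on B4, A4, G4 — each down a 2nd from the last.
Continuing: F4 → Eb4 → Db4. Statement 6 starts on Db4.

Db4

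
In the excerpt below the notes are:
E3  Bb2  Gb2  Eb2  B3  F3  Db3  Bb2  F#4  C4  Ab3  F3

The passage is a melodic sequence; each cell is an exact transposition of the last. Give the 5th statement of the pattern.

G#5 D5 Bb4 G4

Taking 4-note groups, the heads are E3, B3, F#4: the pattern moves up a 5th.
Carrying on: C#5 → G#5.
Statement 5 starts on G#5 and keeps the same exact contour: G#5 D5 Bb4 G4.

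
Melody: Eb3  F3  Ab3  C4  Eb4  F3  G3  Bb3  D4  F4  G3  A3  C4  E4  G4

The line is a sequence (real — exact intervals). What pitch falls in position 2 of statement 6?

The unit is 5 notes. Position-2 pitches of the 3 shown cells: F3, G3, A3.
Each moves up a 2nd. Continuing: B3 → C#4 → D#4.

D#4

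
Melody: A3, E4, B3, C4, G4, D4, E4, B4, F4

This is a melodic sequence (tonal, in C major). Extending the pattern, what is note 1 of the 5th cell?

B4

Grouping in 3s, the 1st note of each cell is A3, C4, E4.
Carrying that up a 3rd forward: G4 → B4.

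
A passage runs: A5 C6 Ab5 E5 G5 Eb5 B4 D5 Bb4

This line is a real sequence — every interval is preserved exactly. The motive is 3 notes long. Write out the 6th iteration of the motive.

With a 3-note motive the entries are A5, E5, B4, each down a 4th from the previous.
Extending down a 4th: F#4 → C#4 → G#3.
Statement 6 starts on G#3 and keeps the same exact contour: G#3 B3 G3.

G#3 B3 G3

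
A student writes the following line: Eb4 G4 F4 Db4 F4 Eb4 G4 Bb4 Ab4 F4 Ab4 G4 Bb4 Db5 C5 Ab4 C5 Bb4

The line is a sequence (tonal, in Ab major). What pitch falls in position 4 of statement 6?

The unit is 6 notes. Position-4 pitches of the 3 shown cells: Db4, F4, Ab4.
Extending up a 3rd: C5 → Eb5 → G5.

G5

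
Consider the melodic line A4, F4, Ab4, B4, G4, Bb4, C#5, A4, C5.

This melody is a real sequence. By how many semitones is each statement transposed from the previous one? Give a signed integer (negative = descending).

The 3-note cells begin on A4, B4, C#5 — each up a 2nd from the last.
A4 to B4 spans +2 semitones.

2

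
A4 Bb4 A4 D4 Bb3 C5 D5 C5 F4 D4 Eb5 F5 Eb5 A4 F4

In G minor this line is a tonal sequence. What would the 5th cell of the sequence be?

Bb5 C6 Bb5 Eb5 C5

The 5-note cells begin on A4, C5, Eb5 — each up a 3rd from the last.
Continuing the starts: G5 → Bb5.
From Bb5 the diatonic shape gives Bb5 C6 Bb5 Eb5 C5.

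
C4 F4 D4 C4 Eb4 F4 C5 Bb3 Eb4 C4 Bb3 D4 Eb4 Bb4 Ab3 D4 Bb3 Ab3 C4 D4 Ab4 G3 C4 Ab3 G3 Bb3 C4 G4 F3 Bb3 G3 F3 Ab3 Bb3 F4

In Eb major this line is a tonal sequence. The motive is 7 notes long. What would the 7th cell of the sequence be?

Unit = 7 notes; the statements start on C4, Bb3, Ab3, G3, F3, moving down a 2nd each time.
Continuing the starts: Eb3 → D3.
From D3 the diatonic shape gives D3 G3 Eb3 D3 F3 G3 D4.

D3 G3 Eb3 D3 F3 G3 D4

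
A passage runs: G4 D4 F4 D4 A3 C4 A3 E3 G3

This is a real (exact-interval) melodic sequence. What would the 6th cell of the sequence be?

With a 3-note motive the entries are G4, D4, A3, each down a 4th from the previous.
Carrying on: E3 → B2 → F#2.
So cell 6 is F#2 C#2 E2.

F#2 C#2 E2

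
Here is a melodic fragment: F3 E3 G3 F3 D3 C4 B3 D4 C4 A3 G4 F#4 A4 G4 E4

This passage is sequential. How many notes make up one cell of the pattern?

5

Try groups of 5 (3 cells in 15 notes):
F3 E3 G3 F3 D3 | C4 B3 D4 C4 A3 | G4 F#4 A4 G4 E4
That's a consistent up a 5th shift per cell, and no other grouping gives one.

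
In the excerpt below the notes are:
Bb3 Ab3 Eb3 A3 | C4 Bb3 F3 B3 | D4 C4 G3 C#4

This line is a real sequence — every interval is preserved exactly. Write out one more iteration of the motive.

E4 D4 A3 D#4

With a 4-note motive the entries are Bb3, C4, D4, each up a 2nd from the previous.
Statement 4 starts on E4 and keeps the same exact contour: E4 D4 A3 D#4.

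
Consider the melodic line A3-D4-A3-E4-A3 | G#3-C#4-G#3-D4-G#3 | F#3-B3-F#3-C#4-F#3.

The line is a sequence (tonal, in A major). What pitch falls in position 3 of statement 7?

B2

The unit is 5 notes. Position-3 pitches of the 3 shown cells: A3, G#3, F#3.
Extending down a 2nd: E3 → D3 → C#3 → B2.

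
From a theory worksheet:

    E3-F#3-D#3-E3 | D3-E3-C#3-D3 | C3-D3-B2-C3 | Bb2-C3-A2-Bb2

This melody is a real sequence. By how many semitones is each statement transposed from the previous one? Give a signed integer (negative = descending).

-2

The 4-note cells begin on E3, D3, C3, Bb2 — each down a 2nd from the last.
E3→D3 is 50 − 52 = -2 semitones.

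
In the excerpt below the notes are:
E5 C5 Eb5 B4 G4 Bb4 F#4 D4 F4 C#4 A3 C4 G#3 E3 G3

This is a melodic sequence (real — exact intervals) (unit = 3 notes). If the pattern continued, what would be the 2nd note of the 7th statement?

Grouping in 3s, the 2nd note of each cell is C5, G4, D4, A3, E3.
Extending down a 4th: B2 → F#2.

F#2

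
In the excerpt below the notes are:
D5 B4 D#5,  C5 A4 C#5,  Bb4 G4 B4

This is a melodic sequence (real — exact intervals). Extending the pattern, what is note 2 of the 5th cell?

With 3-note cells, note 2 of each statement runs B4, A4, G4.
Carrying that down a 2nd forward: F4 → Eb4.

Eb4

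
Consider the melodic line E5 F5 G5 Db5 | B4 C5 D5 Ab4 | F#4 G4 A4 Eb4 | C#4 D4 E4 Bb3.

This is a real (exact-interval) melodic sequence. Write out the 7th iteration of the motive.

Unit = 4 notes; the statements start on E5, B4, F#4, C#4, moving down a 4th each time.
Carrying on: G#3 → D#3 → A#2.
Statement 7 starts on A#2 and keeps the same exact contour: A#2 B2 C#3 G2.

A#2 B2 C#3 G2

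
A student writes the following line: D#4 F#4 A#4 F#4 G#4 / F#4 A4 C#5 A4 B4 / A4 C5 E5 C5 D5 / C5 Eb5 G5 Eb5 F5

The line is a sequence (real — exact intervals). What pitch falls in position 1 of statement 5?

Eb5

With 5-note cells, note 1 of each statement runs D#4, F#4, A4, C5.
From C5, up a 3rd gives Eb5.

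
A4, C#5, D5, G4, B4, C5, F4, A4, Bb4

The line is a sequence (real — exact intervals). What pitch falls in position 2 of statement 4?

With 3-note cells, note 2 of each statement runs C#5, B4, A4.
One more down a 2nd gives G4.

G4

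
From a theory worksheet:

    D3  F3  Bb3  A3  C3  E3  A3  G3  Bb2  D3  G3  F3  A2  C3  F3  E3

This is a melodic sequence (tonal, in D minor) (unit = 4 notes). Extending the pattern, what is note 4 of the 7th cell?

The unit is 4 notes. Position-4 pitches of the 4 shown cells: A3, G3, F3, E3.
Each moves down a 2nd. Continuing: D3 → C3 → Bb2.

Bb2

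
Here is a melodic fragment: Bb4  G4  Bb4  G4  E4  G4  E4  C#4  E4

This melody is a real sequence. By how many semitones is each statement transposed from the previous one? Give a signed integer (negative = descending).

-3

Taking 3-note groups, the heads are Bb4, G4, E4: the pattern moves down a 3rd.
Bb4 to G4 spans -3 semitones.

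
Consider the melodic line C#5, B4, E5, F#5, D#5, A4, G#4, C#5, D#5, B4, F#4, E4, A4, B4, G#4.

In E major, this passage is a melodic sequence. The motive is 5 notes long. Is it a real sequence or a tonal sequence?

Every note is diatonic to E major.
Cell 1 has -2 semitones from note 1 to 2, but cell 2 has -1 — the interval quality changes while the contour stays the same, which is the hallmark of a tonal sequence.

tonal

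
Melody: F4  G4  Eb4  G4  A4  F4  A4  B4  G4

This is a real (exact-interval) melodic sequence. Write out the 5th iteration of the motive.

C#5 D#5 B4

The 3-note cells begin on F4, G4, A4 — each up a 2nd from the last.
Extending up a 2nd: B4 → C#5.
From C#5 the exact shape gives C#5 D#5 B4.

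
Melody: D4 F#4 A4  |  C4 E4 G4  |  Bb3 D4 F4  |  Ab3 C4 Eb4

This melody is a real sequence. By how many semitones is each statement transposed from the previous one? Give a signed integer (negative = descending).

With a 3-note motive the entries are D4, C4, Bb3, Ab3, each down a 2nd from the previous.
Counting half-steps from D4 to C4: -2.

-2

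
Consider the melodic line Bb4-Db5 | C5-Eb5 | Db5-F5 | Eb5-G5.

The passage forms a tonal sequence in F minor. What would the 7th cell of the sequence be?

Ab5 C6

Unit = 2 notes; the statements start on Bb4, C5, Db5, Eb5, moving up a 2nd each time.
Continuing the starts: F5 → G5 → Ab5.
From Ab5 the diatonic shape gives Ab5 C6.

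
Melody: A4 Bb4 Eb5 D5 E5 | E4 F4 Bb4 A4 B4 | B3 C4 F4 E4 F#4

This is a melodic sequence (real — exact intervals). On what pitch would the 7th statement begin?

D#2

With a 5-note motive the entries are A4, E4, B3, each down a 4th from the previous.
Extending the heads down a 4th: F#3 → C#3 → G#2 → D#2.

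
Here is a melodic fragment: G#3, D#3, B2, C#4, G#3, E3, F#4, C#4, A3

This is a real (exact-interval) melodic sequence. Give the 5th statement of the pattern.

E5 B4 G4

Taking 3-note groups, the heads are G#3, C#4, F#4: the pattern moves up a 4th.
Continuing the starts: B4 → E5.
From E5 the exact shape gives E5 B4 G4.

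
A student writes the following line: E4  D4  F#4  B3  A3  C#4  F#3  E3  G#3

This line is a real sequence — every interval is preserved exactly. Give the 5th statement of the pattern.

The 3-note cells begin on E4, B3, F#3 — each down a 4th from the last.
Extending down a 4th: C#3 → G#2.
From G#2 the exact shape gives G#2 F#2 A#2.

G#2 F#2 A#2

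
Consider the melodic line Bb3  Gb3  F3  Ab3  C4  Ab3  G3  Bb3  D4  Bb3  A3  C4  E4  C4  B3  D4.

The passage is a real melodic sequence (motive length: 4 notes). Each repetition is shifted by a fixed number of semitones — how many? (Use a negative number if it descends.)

Taking 4-note groups, the heads are Bb3, C4, D4, E4: the pattern moves up a 2nd.
Counting half-steps from Bb3 to C4: 2.

2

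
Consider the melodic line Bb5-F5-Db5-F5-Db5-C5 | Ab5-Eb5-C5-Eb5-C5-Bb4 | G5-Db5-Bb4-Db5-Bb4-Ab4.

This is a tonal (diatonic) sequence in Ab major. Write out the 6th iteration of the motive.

Db5 Ab4 F4 Ab4 F4 Eb4

Taking 6-note groups, the heads are Bb5, Ab5, G5: the pattern moves down a 2nd.
Carrying on: F5 → Eb5 → Db5.
From Db5 the diatonic shape gives Db5 Ab4 F4 Ab4 F4 Eb4.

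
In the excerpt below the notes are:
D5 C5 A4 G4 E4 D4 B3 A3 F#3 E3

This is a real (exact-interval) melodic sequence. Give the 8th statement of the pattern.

With a 2-note motive the entries are D5, A4, E4, B3, F#3, each down a 4th from the previous.
Carrying on: C#3 → G#2 → D#2.
Statement 8 starts on D#2 and keeps the same exact contour: D#2 C#2.

D#2 C#2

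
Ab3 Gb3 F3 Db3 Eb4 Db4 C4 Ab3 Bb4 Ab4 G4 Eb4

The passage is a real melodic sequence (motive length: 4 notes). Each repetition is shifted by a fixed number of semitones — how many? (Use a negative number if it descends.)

Taking 4-note groups, the heads are Ab3, Eb4, Bb4: the pattern moves up a 5th.
Ab3 to Eb4 spans +7 semitones.

7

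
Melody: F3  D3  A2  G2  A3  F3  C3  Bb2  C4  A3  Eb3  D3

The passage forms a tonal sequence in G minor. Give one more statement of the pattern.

Eb4 C4 G3 F3

With a 4-note motive the entries are F3, A3, C4, each up a 3rd from the previous.
From Eb4 the diatonic shape gives Eb4 C4 G3 F3.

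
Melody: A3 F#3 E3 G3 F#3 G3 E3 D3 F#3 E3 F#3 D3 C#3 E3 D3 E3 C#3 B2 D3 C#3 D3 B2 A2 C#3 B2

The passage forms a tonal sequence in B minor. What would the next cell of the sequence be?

C#3 A2 G2 B2 A2

Taking 5-note groups, the heads are A3, G3, F#3, E3, D3: the pattern moves down a 2nd.
So cell 6 is C#3 A2 G2 B2 A2.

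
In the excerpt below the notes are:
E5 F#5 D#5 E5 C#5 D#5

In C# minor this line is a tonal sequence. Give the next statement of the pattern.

B4 C#5

Unit = 2 notes; the statements start on E5, D#5, C#5, moving down a 2nd each time.
Statement 4 starts on B4 and keeps the same diatonic contour: B4 C#5.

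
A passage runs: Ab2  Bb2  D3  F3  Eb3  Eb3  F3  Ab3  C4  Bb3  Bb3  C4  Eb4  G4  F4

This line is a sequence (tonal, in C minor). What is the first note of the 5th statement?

C5

The 5-note cells begin on Ab2, Eb3, Bb3 — each up a 5th from the last.
Continuing: F4 → C5. Statement 5 starts on C5.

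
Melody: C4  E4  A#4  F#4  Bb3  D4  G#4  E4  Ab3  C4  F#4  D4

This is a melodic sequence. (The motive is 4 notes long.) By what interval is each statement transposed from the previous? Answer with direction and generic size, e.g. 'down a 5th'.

down a 2nd

The 4-note cells begin on C4, Bb3, Ab3 — each down a 2nd from the last.
From C4 to Bb3: down a 2nd.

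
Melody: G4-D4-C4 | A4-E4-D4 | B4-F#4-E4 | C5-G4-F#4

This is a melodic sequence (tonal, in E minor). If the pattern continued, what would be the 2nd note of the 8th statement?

D5

With 3-note cells, note 2 of each statement runs D4, E4, F#4, G4.
Extending up a 2nd: A4 → B4 → C5 → D5.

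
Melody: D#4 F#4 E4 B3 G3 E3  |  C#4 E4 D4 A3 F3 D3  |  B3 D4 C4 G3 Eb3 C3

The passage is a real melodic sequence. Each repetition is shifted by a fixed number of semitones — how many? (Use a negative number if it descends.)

-2

The 6-note cells begin on D#4, C#4, B3 — each down a 2nd from the last.
D#4 to C#4 spans -2 semitones.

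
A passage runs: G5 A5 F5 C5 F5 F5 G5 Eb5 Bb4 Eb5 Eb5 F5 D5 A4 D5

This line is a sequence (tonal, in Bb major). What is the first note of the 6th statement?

With a 5-note motive the entries are G5, F5, Eb5, each down a 2nd from the previous.
Extending the heads down a 2nd: D5 → C5 → Bb4.

Bb4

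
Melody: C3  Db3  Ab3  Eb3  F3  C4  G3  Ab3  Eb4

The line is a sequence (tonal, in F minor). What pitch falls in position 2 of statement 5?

With 3-note cells, note 2 of each statement runs Db3, F3, Ab3.
Carrying that up a 3rd forward: C4 → Eb4.

Eb4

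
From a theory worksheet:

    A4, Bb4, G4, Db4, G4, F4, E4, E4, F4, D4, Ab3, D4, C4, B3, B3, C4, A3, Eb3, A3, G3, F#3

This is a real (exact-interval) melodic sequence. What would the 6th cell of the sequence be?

With a 7-note motive the entries are A4, E4, B3, each down a 4th from the previous.
Extending down a 4th: F#3 → C#3 → G#2.
So cell 6 is G#2 A2 F#2 C2 F#2 E2 D#2.

G#2 A2 F#2 C2 F#2 E2 D#2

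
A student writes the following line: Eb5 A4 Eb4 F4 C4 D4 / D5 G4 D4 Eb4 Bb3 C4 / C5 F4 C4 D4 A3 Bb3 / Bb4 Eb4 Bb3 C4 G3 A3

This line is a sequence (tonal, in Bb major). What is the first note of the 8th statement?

With a 6-note motive the entries are Eb5, D5, C5, Bb4, each down a 2nd from the previous.
Extending the heads down a 2nd: A4 → G4 → F4 → Eb4.

Eb4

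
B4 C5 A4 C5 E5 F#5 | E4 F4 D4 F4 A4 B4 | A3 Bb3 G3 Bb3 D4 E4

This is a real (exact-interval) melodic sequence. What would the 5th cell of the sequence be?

G2 Ab2 F2 Ab2 C3 D3

Taking 6-note groups, the heads are B4, E4, A3: the pattern moves down a 5th.
Extending down a 5th: D3 → G2.
From G2 the exact shape gives G2 Ab2 F2 Ab2 C3 D3.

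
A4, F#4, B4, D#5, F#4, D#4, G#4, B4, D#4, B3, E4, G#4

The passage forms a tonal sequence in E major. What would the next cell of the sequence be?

B3 G#3 C#4 E4

With a 4-note motive the entries are A4, F#4, D#4, each down a 3rd from the previous.
From B3 the diatonic shape gives B3 G#3 C#4 E4.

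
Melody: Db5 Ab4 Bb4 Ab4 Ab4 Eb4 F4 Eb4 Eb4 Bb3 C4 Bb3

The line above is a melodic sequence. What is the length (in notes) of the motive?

4

12 notes total. Splitting into 3 groups of 4:
Db5 Ab4 Bb4 Ab4 | Ab4 Eb4 F4 Eb4 | Eb4 Bb3 C4 Bb3
Every group is a transposition down a 4th of the one before; no shorter unit works.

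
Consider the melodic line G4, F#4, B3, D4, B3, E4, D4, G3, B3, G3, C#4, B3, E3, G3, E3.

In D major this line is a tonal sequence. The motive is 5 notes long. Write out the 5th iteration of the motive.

F#3 E3 A2 C#3 A2

Taking 5-note groups, the heads are G4, E4, C#4: the pattern moves down a 3rd.
Extending down a 3rd: A3 → F#3.
From F#3 the diatonic shape gives F#3 E3 A2 C#3 A2.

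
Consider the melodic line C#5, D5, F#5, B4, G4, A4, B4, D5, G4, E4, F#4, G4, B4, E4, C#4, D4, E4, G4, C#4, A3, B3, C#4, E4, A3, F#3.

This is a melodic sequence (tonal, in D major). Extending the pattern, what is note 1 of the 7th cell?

The unit is 5 notes. Position-1 pitches of the 5 shown cells: C#5, A4, F#4, D4, B3.
Extending down a 3rd: G3 → E3.

E3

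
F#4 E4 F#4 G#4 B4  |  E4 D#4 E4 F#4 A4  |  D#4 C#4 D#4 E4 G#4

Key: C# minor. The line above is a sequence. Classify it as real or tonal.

tonal

Every note is diatonic to C# minor.
Cell 1 has -2 semitones from note 1 to 2, but cell 2 has -1 — the interval quality changes while the contour stays the same, which is the hallmark of a tonal sequence.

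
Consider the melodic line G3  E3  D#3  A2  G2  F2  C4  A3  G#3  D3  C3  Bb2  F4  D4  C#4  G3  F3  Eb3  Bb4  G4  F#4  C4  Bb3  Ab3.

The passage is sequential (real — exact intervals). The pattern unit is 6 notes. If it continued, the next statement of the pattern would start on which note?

With a 6-note motive the entries are G3, C4, F4, Bb4, each up a 4th from the previous.
The next head, up a 4th from Bb4, is Eb5.

Eb5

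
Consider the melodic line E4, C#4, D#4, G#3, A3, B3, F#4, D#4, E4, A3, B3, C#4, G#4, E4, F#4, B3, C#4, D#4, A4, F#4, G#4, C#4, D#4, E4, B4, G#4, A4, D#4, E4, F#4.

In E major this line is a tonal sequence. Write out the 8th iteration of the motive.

Unit = 6 notes; the statements start on E4, F#4, G#4, A4, B4, moving up a 2nd each time.
Extending up a 2nd: C#5 → D#5 → E5.
Statement 8 starts on E5 and keeps the same diatonic contour: E5 C#5 D#5 G#4 A4 B4.

E5 C#5 D#5 G#4 A4 B4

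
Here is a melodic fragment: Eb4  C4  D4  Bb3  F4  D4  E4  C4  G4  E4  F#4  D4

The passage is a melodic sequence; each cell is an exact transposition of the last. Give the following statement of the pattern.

Unit = 4 notes; the statements start on Eb4, F4, G4, moving up a 2nd each time.
From A4 the exact shape gives A4 F#4 G#4 E4.

A4 F#4 G#4 E4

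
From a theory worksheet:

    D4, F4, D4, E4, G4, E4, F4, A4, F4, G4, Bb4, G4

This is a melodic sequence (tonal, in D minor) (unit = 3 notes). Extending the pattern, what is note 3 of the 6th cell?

With 3-note cells, note 3 of each statement runs D4, E4, F4, G4.
Carrying that up a 2nd forward: A4 → Bb4.

Bb4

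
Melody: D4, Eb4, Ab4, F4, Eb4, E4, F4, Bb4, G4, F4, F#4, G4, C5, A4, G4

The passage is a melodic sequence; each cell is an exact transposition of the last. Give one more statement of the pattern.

With a 5-note motive the entries are D4, E4, F#4, each up a 2nd from the previous.
Statement 4 starts on G#4 and keeps the same exact contour: G#4 A4 D5 B4 A4.

G#4 A4 D5 B4 A4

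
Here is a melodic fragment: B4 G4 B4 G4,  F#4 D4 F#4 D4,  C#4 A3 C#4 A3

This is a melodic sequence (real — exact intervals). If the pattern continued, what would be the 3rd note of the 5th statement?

With 4-note cells, note 3 of each statement runs B4, F#4, C#4.
Extending down a 4th: G#3 → D#3.

D#3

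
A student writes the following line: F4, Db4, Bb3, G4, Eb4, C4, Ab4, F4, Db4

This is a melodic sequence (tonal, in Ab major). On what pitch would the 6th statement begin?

Unit = 3 notes; the statements start on F4, G4, Ab4, moving up a 2nd each time.
Extending the heads up a 2nd: Bb4 → C5 → Db5.

Db5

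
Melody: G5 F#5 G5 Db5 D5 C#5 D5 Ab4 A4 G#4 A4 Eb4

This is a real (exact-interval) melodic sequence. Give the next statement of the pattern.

The 4-note cells begin on G5, D5, A4 — each down a 4th from the last.
From E4 the exact shape gives E4 D#4 E4 Bb3.

E4 D#4 E4 Bb3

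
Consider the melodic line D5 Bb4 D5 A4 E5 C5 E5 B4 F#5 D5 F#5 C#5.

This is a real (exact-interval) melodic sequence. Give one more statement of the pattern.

Taking 4-note groups, the heads are D5, E5, F#5: the pattern moves up a 2nd.
From G#5 the exact shape gives G#5 E5 G#5 D#5.

G#5 E5 G#5 D#5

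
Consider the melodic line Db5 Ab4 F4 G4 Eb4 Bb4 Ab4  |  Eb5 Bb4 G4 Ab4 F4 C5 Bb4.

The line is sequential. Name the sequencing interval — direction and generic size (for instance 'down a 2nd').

Unit = 7 notes; the statements start on Db5, Eb5, moving up a 2nd each time.
Db5 to Eb5 is up a 2nd.

up a 2nd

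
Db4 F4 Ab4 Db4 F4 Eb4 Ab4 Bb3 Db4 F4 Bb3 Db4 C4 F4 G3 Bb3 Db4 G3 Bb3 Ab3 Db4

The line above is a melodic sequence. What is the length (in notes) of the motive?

21 notes total. Splitting into 3 groups of 7:
Db4 F4 Ab4 Db4 F4 Eb4 Ab4 | Bb3 Db4 F4 Bb3 Db4 C4 F4 | G3 Bb3 Db4 G3 Bb3 Ab3 Db4
Each cell is the previous one down a 3rd — so the unit is 7 notes.

7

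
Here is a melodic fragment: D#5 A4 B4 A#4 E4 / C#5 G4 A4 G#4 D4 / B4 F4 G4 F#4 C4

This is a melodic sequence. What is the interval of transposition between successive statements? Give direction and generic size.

Unit = 5 notes; the statements start on D#5, C#5, B4, moving down a 2nd each time.
From D#5 to C#5: down a 2nd.

down a 2nd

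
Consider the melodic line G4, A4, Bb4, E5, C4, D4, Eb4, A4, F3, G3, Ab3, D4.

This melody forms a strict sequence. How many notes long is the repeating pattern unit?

4

There are 12 notes; a 4-note unit gives 3 cells:
G4 A4 Bb4 E5 | C4 D4 Eb4 A4 | F3 G3 Ab3 D4
Each cell is the previous one down a 5th — so the unit is 4 notes.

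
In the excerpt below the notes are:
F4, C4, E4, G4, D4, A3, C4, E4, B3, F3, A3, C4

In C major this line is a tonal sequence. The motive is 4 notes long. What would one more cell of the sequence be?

G3 D3 F3 A3

Unit = 4 notes; the statements start on F4, D4, B3, moving down a 3rd each time.
From G3 the diatonic shape gives G3 D3 F3 A3.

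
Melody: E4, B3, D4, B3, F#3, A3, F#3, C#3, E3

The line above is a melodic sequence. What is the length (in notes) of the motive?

3

9 notes total. Splitting into 3 groups of 3:
E4 B3 D4 | B3 F#3 A3 | F#3 C#3 E3
That's a consistent down a 4th shift per cell, and no other grouping gives one.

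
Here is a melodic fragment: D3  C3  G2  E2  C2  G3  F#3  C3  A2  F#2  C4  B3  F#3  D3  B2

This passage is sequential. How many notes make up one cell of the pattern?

5

15 notes total. Splitting into 3 groups of 5:
D3 C3 G2 E2 C2 | G3 F#3 C3 A2 F#2 | C4 B3 F#3 D3 B2
That's a consistent up a 4th shift per cell, and no other grouping gives one.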